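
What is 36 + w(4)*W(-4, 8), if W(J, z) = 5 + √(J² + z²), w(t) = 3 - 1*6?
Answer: 21 - 12*√5 ≈ -5.8328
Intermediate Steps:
w(t) = -3 (w(t) = 3 - 6 = -3)
36 + w(4)*W(-4, 8) = 36 - 3*(5 + √((-4)² + 8²)) = 36 - 3*(5 + √(16 + 64)) = 36 - 3*(5 + √80) = 36 - 3*(5 + 4*√5) = 36 + (-15 - 12*√5) = 21 - 12*√5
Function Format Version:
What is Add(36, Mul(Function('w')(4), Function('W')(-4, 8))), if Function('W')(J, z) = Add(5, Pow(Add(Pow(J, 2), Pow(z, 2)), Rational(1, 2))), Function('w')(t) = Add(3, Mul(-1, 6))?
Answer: Add(21, Mul(-12, Pow(5, Rational(1, 2)))) ≈ -5.8328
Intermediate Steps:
Function('w')(t) = -3 (Function('w')(t) = Add(3, -6) = -3)
Add(36, Mul(Function('w')(4), Function('W')(-4, 8))) = Add(36, Mul(-3, Add(5, Pow(Add(Pow(-4, 2), Pow(8, 2)), Rational(1, 2))))) = Add(36, Mul(-3, Add(5, Pow(Add(16, 64), Rational(1, 2))))) = Add(36, Mul(-3, Add(5, Pow(80, Rational(1, 2))))) = Add(36, Mul(-3, Add(5, Mul(4, Pow(5, Rational(1, 2)))))) = Add(36, Add(-15, Mul(-12, Pow(5, Rational(1, 2))))) = Add(21, Mul(-12, Pow(5, Rational(1, 2))))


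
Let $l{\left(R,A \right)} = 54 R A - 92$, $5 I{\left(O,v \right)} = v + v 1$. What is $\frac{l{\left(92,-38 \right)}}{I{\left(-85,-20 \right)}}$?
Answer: $\frac{47219}{2} \approx 23610.0$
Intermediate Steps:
$I{\left(O,v \right)} = \frac{2 v}{5}$ ($I{\left(O,v \right)} = \frac{v + v 1}{5} = \frac{v + v}{5} = \frac{2 v}{5}$)
$l{\left(R,A \right)} = -92 + 54 A R$ ($l{\left(R,A \right)} = 54 A R - 92 = -92 + 54 A R$)
$\frac{l{\left(92,-38 \right)}}{I{\left(-85,-20 \right)}} = \frac{-92 + 54 \left(-38\right) 92}{\frac{2}{5} \left(-20\right)} = \frac{-92 - 188784}{-8} = \left(-188876\right) \left(- \frac{1}{8}\right) = \frac{47219}{2}$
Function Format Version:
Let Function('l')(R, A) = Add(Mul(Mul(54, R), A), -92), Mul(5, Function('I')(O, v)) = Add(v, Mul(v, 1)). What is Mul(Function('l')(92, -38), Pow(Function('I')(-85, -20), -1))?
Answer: Rational(47219, 2) ≈ 23610.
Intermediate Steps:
Function('I')(O, v) = Mul(Rational(2, 5), v) (Function('I')(O, v) = Mul(Rational(1, 5), Add(v, Mul(v, 1))) = Mul(Rational(1, 5), Add(v, v)) = Mul(Rational(1, 5), Mul(2, v)) = Mul(Rational(2, 5), v))
Function('l')(R, A) = Add(-92, Mul(54, A, R)) (Function('l')(R, A) = Add(Mul(54, A, R), -92) = Add(-92, Mul(54, A, R)))
Mul(Function('l')(92, -38), Pow(Function('I')(-85, -20), -1)) = Mul(Add(-92, Mul(54, -38, 92)), Pow(Mul(Rational(2, 5), -20), -1)) = Mul(Add(-92, -188784), Pow(-8, -1)) = Mul(-188876, Rational(-1, 8)) = Rational(47219, 2)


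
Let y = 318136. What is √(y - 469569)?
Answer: I*√151433 ≈ 389.14*I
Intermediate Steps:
√(y - 469569) = √(318136 - 469569) = √(-151433) = I*√151433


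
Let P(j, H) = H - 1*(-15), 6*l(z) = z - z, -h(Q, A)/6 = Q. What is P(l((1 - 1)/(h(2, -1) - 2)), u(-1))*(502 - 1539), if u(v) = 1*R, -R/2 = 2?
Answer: -11407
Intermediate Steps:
R = -4 (R = -2*2 = -4)
h(Q, A) = -6*Q
u(v) = -4 (u(v) = 1*(-4) = -4)
l(z) = 0 (l(z) = (z - z)/6 = (⅙)*0 = 0)
P(j, H) = 15 + H (P(j, H) = H + 15 = 15 + H)
P(l((1 - 1)/(h(2, -1) - 2)), u(-1))*(502 - 1539) = (15 - 4)*(502 - 1539) = 11*(-1037) = -11407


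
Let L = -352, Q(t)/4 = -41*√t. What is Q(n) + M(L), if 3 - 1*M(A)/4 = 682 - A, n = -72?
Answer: -4124 - 984*I*√2 ≈ -4124.0 - 1391.6*I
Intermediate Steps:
Q(t) = -164*√t (Q(t) = 4*(-41*√t) = -164*√t)
M(A) = -2716 + 4*A (M(A) = 12 - 4*(682 - A) = 12 + (-2728 + 4*A) = -2716 + 4*A)
Q(n) + M(L) = -984*I*√2 + (-2716 + 4*(-352)) = -984*I*√2 + (-2716 - 1408) = -984*I*√2 - 4124 = -4124 - 984*I*√2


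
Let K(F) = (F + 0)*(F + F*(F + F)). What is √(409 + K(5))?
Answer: 6*√19 ≈ 26.153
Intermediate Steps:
K(F) = F*(F + 2*F²) (K(F) = F*(F + F*(2*F)) = F*(F + 2*F²))
√(409 + K(5)) = √(409 + 5²*(1 + 2*5)) = √(409 + 25*(1 + 10)) = √(409 + 25*11) = √(409 + 275) = √684 = 6*√19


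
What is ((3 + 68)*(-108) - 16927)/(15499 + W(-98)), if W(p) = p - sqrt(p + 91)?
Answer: -378787595/237190808 - 24595*I*sqrt(7)/237190808 ≈ -1.597 - 0.00027435*I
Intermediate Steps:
W(p) = p - sqrt(91 + p)
((3 + 68)*(-108) - 16927)/(15499 + W(-98)) = ((3 + 68)*(-108) - 16927)/(15499 + (-98 - sqrt(91 - 98))) = (71*(-108) - 16927)/(15499 + (-98 - sqrt(-7))) = (-7668 - 16927)/(15499 + (-98 - I*sqrt(7))) = -24595/(15499 + (-98 - I*sqrt(7))) = -24595/(15401 - I*sqrt(7))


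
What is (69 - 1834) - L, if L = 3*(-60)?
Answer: -1585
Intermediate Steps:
L = -180
(69 - 1834) - L = (69 - 1834) - 1*(-180) = -1765 + 180 = -1585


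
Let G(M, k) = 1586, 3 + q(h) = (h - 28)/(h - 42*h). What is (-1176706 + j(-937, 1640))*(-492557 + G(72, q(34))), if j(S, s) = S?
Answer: 578188561353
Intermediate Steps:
q(h) = -3 - (-28 + h)/(41*h) (q(h) = -3 + (h - 28)/(h - 42*h) = -3 + (-28 + h)/((-41*h)) = -3 + (-28 + h)*(-1/(41*h)) = -3 - (-28 + h)/(41*h))
(-1176706 + j(-937, 1640))*(-492557 + G(72, q(34))) = (-1176706 - 937)*(-492557 + 1586) = -1177643*(-490971) = 578188561353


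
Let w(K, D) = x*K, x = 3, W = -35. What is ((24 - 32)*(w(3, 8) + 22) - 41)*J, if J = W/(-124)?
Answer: -10115/124 ≈ -81.573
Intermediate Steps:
J = 35/124 (J = -35/(-124) = -35*(-1/124) = 35/124 ≈ 0.28226)
w(K, D) = 3*K
((24 - 32)*(w(3, 8) + 22) - 41)*J = ((24 - 32)*(3*3 + 22) - 41)*(35/124) = (-8*(9 + 22) - 41)*(35/124) = (-8*31 - 41)*(35/124) = (-248 - 41)*(35/124) = -289*35/124 = -10115/124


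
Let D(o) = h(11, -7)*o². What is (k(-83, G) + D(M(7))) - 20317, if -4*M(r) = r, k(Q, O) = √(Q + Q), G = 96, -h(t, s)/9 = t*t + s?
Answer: -187673/8 + I*√166 ≈ -23459.0 + 12.884*I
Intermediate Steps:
h(t, s) = -9*s - 9*t² (h(t, s) = -9*(t*t + s) = -9*(t² + s) = -9*(s + t²) = -9*s - 9*t²)
k(Q, O) = √2*√Q (k(Q, O) = √(2*Q) = √2*√Q)
M(r) = -r/4
D(o) = -1026*o² (D(o) = (-9*(-7) - 9*11²)*o² = (63 - 9*121)*o² = (63 - 1089)*o² = -1026*o²)
(k(-83, G) + D(M(7))) - 20317 = (√2*√(-83) - 1026*(-¼*7)²) - 20317 = (√2*(I*√83) - 1026*(-7/4)²) - 20317 = (I*√166 - 1026*49/16) - 20317 = (I*√166 - 25137/8) - 20317 = (-25137/8 + I*√166) - 20317 = -187673/8 + I*√166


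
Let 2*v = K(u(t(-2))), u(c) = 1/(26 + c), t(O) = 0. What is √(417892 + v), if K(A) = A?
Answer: √282495005/26 ≈ 646.45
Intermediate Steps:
v = 1/52 (v = 1/(2*(26 + 0)) = (½)/26 = (½)*(1/26) = 1/52 ≈ 0.019231)
√(417892 + v) = √(417892 + 1/52) = √(21730385/52) = √282495005/26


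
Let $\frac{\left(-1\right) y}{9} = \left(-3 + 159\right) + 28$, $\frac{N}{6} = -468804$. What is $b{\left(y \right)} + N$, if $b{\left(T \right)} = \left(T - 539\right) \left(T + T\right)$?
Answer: $4457016$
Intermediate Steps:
$N = -2812824$ ($N = 6 \left(-468804\right) = -2812824$)
$y = -1656$ ($y = - 9 \left(\left(-3 + 159\right) + 28\right) = - 9 \left(156 + 28\right) = \left(-9\right) 184 = -1656$)
$b{\left(T \right)} = 2 T \left(-539 + T\right)$ ($b{\left(T \right)} = \left(-539 + T\right) 2 T = 2 T \left(-539 + T\right)$)
$b{\left(y \right)} + N = 2 \left(-1656\right) \left(-539 - 1656\right) - 2812824 = 2 \left(-1656\right) \left(-2195\right) - 2812824 = 7269840 - 2812824 = 4457016$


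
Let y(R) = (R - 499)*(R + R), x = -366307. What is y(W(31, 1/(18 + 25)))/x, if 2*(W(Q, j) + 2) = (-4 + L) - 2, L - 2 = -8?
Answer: -8112/366307 ≈ -0.022145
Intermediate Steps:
L = -6 (L = 2 - 8 = -6)
W(Q, j) = -8 (W(Q, j) = -2 + ((-4 - 6) - 2)/2 = -2 + (-10 - 2)/2 = -2 + (½)*(-12) = -2 - 6 = -8)
y(R) = 2*R*(-499 + R) (y(R) = (-499 + R)*(2*R) = 2*R*(-499 + R))
y(W(31, 1/(18 + 25)))/x = (2*(-8)*(-499 - 8))/(-366307) = (2*(-8)*(-507))*(-1/366307) = 8112*(-1/366307) = -8112/366307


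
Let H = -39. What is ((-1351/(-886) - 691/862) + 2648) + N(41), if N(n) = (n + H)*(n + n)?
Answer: 537041680/190933 ≈ 2812.7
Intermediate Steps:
N(n) = 2*n*(-39 + n) (N(n) = (n - 39)*(n + n) = (-39 + n)*(2*n) = 2*n*(-39 + n))
((-1351/(-886) - 691/862) + 2648) + N(41) = ((-1351/(-886) - 691/862) + 2648) + 2*41*(-39 + 41) = ((-1351*(-1/886) - 691*1/862) + 2648) + 2*41*2 = ((1351/886 - 691/862) + 2648) + 164 = (138084/190933 + 2648) + 164 = 505728668/190933 + 164 = 537041680/190933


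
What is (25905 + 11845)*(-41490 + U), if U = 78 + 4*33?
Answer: -1558320000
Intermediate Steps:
U = 210 (U = 78 + 132 = 210)
(25905 + 11845)*(-41490 + U) = (25905 + 11845)*(-41490 + 210) = 37750*(-41280) = -1558320000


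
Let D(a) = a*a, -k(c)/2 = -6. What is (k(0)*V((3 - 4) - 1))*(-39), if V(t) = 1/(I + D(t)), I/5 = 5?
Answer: -468/29 ≈ -16.138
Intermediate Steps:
I = 25 (I = 5*5 = 25)
k(c) = 12 (k(c) = -2*(-6) = 12)
D(a) = a**2
V(t) = 1/(25 + t**2)
(k(0)*V((3 - 4) - 1))*(-39) = (12/(25 + ((3 - 4) - 1)**2))*(-39) = (12/(25 + (-1 - 1)**2))*(-39) = (12/(25 + (-2)**2))*(-39) = (12/(25 + 4))*(-39) = (12/29)*(-39) = -468/29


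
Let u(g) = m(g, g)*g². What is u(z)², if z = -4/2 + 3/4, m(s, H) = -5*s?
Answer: 390625/4096 ≈ 95.367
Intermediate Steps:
z = -5/4 (z = -4*½ + 3*(¼) = -2 + ¾ = -5/4 ≈ -1.2500)
u(g) = -5*g³ (u(g) = (-5*g)*g² = -5*g³)
u(z)² = (-5*(-5/4)³)² = (-5*(-125/64))² = (625/64)² = 390625/4096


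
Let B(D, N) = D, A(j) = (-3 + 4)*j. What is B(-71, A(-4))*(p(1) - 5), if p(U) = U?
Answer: 284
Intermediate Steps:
A(j) = j (A(j) = 1*j = j)
B(-71, A(-4))*(p(1) - 5) = -71*(1 - 5) = -71*(-4) = 284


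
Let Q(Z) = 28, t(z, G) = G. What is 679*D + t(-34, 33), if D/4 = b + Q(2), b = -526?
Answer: -1352535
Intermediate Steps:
D = -1992 (D = 4*(-526 + 28) = 4*(-498) = -1992)
679*D + t(-34, 33) = 679*(-1992) + 33 = -1352568 + 33 = -1352535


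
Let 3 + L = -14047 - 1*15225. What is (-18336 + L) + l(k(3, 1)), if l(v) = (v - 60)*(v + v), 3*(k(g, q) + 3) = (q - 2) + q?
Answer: -47233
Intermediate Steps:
k(g, q) = -11/3 + 2*q/3 (k(g, q) = -3 + ((q - 2) + q)/3 = -3 + ((-2 + q) + q)/3 = -3 + (-2 + 2*q)/3 = -3 + (-2/3 + 2*q/3) = -11/3 + 2*q/3)
l(v) = 2*v*(-60 + v) (l(v) = (-60 + v)*(2*v) = 2*v*(-60 + v))
L = -29275 (L = -3 + (-14047 - 1*15225) = -3 + (-14047 - 15225) = -3 - 29272 = -29275)
(-18336 + L) + l(k(3, 1)) = (-18336 - 29275) + 2*(-11/3 + (2/3)*1)*(-60 + (-11/3 + (2/3)*1)) = -47611 + 2*(-11/3 + 2/3)*(-60 + (-11/3 + 2/3)) = -47611 + 2*(-3)*(-60 - 3) = -47611 + 2*(-3)*(-63) = -47611 + 378 = -47233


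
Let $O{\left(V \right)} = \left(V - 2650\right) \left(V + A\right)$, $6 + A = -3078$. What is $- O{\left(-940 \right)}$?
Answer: $-14446160$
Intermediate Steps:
$A = -3084$ ($A = -6 - 3078 = -3084$)
$O{\left(V \right)} = \left(-3084 + V\right) \left(-2650 + V\right)$ ($O{\left(V \right)} = \left(V - 2650\right) \left(V - 3084\right) = \left(-2650 + V\right) \left(-3084 + V\right) = \left(-3084 + V\right) \left(-2650 + V\right)$)
$- O{\left(-940 \right)} = - (8172600 + \left(-940\right)^{2} - -5389960) = - (8172600 + 883600 + 5389960) = \left(-1\right) 14446160 = -14446160$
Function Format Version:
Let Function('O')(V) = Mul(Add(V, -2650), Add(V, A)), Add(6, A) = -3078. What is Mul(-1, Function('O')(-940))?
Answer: -14446160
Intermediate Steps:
A = -3084 (A = Add(-6, -3078) = -3084)
Function('O')(V) = Mul(Add(-3084, V), Add(-2650, V)) (Function('O')(V) = Mul(Add(V, -2650), Add(V, -3084)) = Mul(Add(-2650, V), Add(-3084, V)) = Mul(Add(-3084, V), Add(-2650, V)))
Mul(-1, Function('O')(-940)) = Mul(-1, Add(8172600, Pow(-940, 2), Mul(-5734, -940))) = Mul(-1, Add(8172600, 883600, 5389960)) = Mul(-1, 14446160) = -14446160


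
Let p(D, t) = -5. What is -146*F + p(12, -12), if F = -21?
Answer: 3061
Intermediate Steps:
-146*F + p(12, -12) = -146*(-21) - 5 = 3066 - 5 = 3061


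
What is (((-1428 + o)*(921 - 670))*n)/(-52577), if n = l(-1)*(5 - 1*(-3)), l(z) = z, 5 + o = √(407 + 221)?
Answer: -2877464/52577 + 4016*√157/52577 ≈ -53.771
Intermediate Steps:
o = -5 + 2*√157 (o = -5 + √(407 + 221) = -5 + √628 = -5 + 2*√157 ≈ 20.060)
n = -8 (n = -(5 - 1*(-3)) = -(5 + 3) = -1*8 = -8)
(((-1428 + o)*(921 - 670))*n)/(-52577) = (((-1428 + (-5 + 2*√157))*(921 - 670))*(-8))/(-52577) = (((-1433 + 2*√157)*251)*(-8))*(-1/52577) = ((-359683 + 502*√157)*(-8))*(-1/52577) = (2877464 - 4016*√157)*(-1/52577) = -2877464/52577 + 4016*√157/52577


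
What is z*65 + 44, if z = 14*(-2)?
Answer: -1776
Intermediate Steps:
z = -28
z*65 + 44 = -28*65 + 44 = -1820 + 44 = -1776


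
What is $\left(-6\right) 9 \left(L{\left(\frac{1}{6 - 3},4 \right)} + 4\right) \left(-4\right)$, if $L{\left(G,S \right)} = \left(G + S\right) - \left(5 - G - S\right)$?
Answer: $1656$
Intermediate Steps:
$L{\left(G,S \right)} = -5 + 2 G + 2 S$ ($L{\left(G,S \right)} = \left(G + S\right) + \left(-5 + G + S\right) = -5 + 2 G + 2 S$)
$\left(-6\right) 9 \left(L{\left(\frac{1}{6 - 3},4 \right)} + 4\right) \left(-4\right) = \left(-6\right) 9 \left(\left(-5 + \frac{2}{6 - 3} + 2 \cdot 4\right) + 4\right) \left(-4\right) = - 54 \left(\left(-5 + \frac{2}{3} + 8\right) + 4\right) \left(-4\right) = - 54 \left(\frac{11}{3} + 4\right) \left(-4\right) = - 54 \cdot \frac{23}{3} \left(-4\right) = \left(-54\right) \left(- \frac{92}{3}\right) = 1656$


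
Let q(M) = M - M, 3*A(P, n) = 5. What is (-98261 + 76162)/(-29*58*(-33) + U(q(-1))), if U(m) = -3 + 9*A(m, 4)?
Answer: -22099/55518 ≈ -0.39805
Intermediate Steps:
A(P, n) = 5/3 (A(P, n) = (1/3)*5 = 5/3)
q(M) = 0
U(m) = 12 (U(m) = -3 + 9*(5/3) = -3 + 15 = 12)
(-98261 + 76162)/(-29*58*(-33) + U(q(-1))) = (-98261 + 76162)/(-29*58*(-33) + 12) = -22099/(-1682*(-33) + 12) = -22099/(55506 + 12) = -22099/55518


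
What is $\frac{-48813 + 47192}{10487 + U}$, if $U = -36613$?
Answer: $\frac{1621}{26126} \approx 0.062045$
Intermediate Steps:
$\frac{-48813 + 47192}{10487 + U} = \frac{-48813 + 47192}{10487 - 36613} = - \frac{1621}{-26126} = \left(-1621\right) \left(- \frac{1}{26126}\right) = \frac{1621}{26126}$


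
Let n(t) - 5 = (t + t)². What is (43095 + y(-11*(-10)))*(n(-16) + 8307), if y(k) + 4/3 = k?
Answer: 403349432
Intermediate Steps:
n(t) = 5 + 4*t² (n(t) = 5 + (t + t)² = 5 + (2*t)² = 5 + 4*t²)
y(k) = -4/3 + k
(43095 + y(-11*(-10)))*(n(-16) + 8307) = (43095 + (-4/3 - 11*(-10)))*((5 + 4*(-16)²) + 8307) = (43095 + (-4/3 + 110))*((5 + 4*256) + 8307) = (43095 + 326/3)*((5 + 1024) + 8307) = 129611*(1029 + 8307)/3 = (129611/3)*9336 = 403349432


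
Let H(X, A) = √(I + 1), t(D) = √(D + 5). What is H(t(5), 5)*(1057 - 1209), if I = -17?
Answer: -608*I ≈ -608.0*I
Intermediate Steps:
t(D) = √(5 + D)
H(X, A) = 4*I (H(X, A) = √(-17 + 1) = √(-16) = 4*I)
H(t(5), 5)*(1057 - 1209) = (4*I)*(1057 - 1209) = (4*I)*(-152) = -608*I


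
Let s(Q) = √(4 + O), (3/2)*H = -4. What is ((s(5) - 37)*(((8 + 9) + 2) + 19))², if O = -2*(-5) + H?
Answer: 5979604/3 - 106856*√102/3 ≈ 1.6335e+6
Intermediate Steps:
H = -8/3 (H = (⅔)*(-4) = -8/3 ≈ -2.6667)
O = 22/3 (O = -2*(-5) - 8/3 = 10 - 8/3 = 22/3 ≈ 7.3333)
s(Q) = √102/3 (s(Q) = √(4 + 22/3) = √(34/3) = √102/3)
((s(5) - 37)*(((8 + 9) + 2) + 19))² = ((√102/3 - 37)*(((8 + 9) + 2) + 19))² = ((-37 + √102/3)*((17 + 2) + 19))² = ((-37 + √102/3)*(19 + 19))² = ((-37 + √102/3)*38)² = (-1406 + 38*√102/3)²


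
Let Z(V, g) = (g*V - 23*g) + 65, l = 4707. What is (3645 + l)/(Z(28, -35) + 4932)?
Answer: 4176/2411 ≈ 1.7321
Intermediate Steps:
Z(V, g) = 65 - 23*g + V*g (Z(V, g) = (V*g - 23*g) + 65 = (-23*g + V*g) + 65 = 65 - 23*g + V*g)
(3645 + l)/(Z(28, -35) + 4932) = (3645 + 4707)/((65 - 23*(-35) + 28*(-35)) + 4932) = 8352/((65 + 805 - 980) + 4932) = 8352/(-110 + 4932) = 8352/4822 = 8352*(1/4822) = 4176/2411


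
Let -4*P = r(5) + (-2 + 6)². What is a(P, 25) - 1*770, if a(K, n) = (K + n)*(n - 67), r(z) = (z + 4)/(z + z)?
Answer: -32851/20 ≈ -1642.6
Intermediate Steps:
r(z) = (4 + z)/(2*z) (r(z) = (4 + z)/((2*z)) = (4 + z)*(1/(2*z)) = (4 + z)/(2*z))
P = -169/40 (P = -((½)*(4 + 5)/5 + (-2 + 6)²)/4 = -((½)*(⅕)*9 + 4²)/4 = -(9/10 + 16)/4 = -¼*169/10 = -169/40 ≈ -4.2250)
a(K, n) = (-67 + n)*(K + n) (a(K, n) = (K + n)*(-67 + n) = (-67 + n)*(K + n))
a(P, 25) - 1*770 = (25² - 67*(-169/40) - 67*25 - 169/40*25) - 1*770 = (625 + 11323/40 - 1675 - 845/8) - 770 = -17451/20 - 770 = -32851/20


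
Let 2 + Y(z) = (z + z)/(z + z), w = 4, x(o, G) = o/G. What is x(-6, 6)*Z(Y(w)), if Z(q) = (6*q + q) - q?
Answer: 6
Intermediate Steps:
Y(z) = -1 (Y(z) = -2 + (z + z)/(z + z) = -2 + (2*z)/((2*z)) = -2 + (2*z)*(1/(2*z)) = -2 + 1 = -1)
Z(q) = 6*q (Z(q) = 7*q - q = 6*q)
x(-6, 6)*Z(Y(w)) = (-6/6)*(6*(-1)) = -6*1/6*(-6) = -1*(-6) = 6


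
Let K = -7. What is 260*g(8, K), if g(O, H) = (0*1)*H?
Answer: 0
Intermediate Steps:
g(O, H) = 0 (g(O, H) = 0*H = 0)
260*g(8, K) = 260*0 = 0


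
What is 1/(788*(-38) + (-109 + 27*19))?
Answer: -1/29540 ≈ -3.3852e-5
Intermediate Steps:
1/(788*(-38) + (-109 + 27*19)) = 1/(-29944 + (-109 + 513)) = 1/(-29944 + 404) = 1/(-29540) = -1/29540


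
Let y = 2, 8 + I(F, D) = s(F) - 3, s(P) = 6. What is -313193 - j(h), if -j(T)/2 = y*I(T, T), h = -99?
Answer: -313213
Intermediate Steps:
I(F, D) = -5 (I(F, D) = -8 + (6 - 3) = -8 + 3 = -5)
j(T) = 20 (j(T) = -4*(-5) = -2*(-10) = 20)
-313193 - j(h) = -313193 - 1*20 = -313193 - 20 = -313213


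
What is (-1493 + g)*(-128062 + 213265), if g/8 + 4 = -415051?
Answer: -283038657399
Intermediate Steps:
g = -3320440 (g = -32 + 8*(-415051) = -32 - 3320408 = -3320440)
(-1493 + g)*(-128062 + 213265) = (-1493 - 3320440)*(-128062 + 213265) = -3321933*85203 = -283038657399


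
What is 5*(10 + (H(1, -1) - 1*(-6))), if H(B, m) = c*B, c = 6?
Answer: 110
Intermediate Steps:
H(B, m) = 6*B
5*(10 + (H(1, -1) - 1*(-6))) = 5*(10 + (6*1 - 1*(-6))) = 5*(10 + (6 + 6)) = 5*(10 + 12) = 5*22 = 110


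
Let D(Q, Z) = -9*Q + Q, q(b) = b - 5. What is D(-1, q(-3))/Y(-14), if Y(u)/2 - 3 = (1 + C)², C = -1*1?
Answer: 4/3 ≈ 1.3333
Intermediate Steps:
q(b) = -5 + b
C = -1
Y(u) = 6 (Y(u) = 6 + 2*(1 - 1)² = 6 + 2*0² = 6 + 2*0 = 6 + 0 = 6)
D(Q, Z) = -8*Q
D(-1, q(-3))/Y(-14) = -8*(-1)/6 = 8*(⅙) = 4/3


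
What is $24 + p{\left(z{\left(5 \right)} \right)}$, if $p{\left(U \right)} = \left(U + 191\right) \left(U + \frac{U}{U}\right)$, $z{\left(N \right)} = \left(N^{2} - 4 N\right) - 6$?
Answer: $24$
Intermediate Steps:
$z{\left(N \right)} = -6 + N^{2} - 4 N$
$p{\left(U \right)} = \left(1 + U\right) \left(191 + U\right)$ ($p{\left(U \right)} = \left(191 + U\right) \left(U + 1\right) = \left(191 + U\right) \left(1 + U\right) = \left(1 + U\right) \left(191 + U\right)$)
$24 + p{\left(z{\left(5 \right)} \right)} = 24 + \left(191 + \left(-6 + 5^{2} - 20\right)^{2} + 192 \left(-6 + 5^{2} - 20\right)\right) = 24 + \left(191 + \left(-6 + 25 - 20\right)^{2} + 192 \left(-6 + 25 - 20\right)\right) = 24 + \left(191 + \left(-1\right)^{2} + 192 \left(-1\right)\right) = 24 + \left(191 + 1 - 192\right) = 24 + 0 = 24$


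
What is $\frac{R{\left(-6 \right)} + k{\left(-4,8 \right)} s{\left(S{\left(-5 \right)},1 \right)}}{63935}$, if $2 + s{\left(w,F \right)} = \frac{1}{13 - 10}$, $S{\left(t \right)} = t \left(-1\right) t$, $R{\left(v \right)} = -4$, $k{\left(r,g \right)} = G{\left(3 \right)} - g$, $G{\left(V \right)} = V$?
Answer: $\frac{13}{191805} \approx 6.7777 \cdot 10^{-5}$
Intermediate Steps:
$k{\left(r,g \right)} = 3 - g$
$S{\left(t \right)} = - t^{2}$ ($S{\left(t \right)} = - t t = - t^{2}$)
$s{\left(w,F \right)} = - \frac{5}{3}$ ($s{\left(w,F \right)} = -2 + \frac{1}{13 - 10} = -2 + \frac{1}{3} = - \frac{5}{3}$)
$\frac{R{\left(-6 \right)} + k{\left(-4,8 \right)} s{\left(S{\left(-5 \right)},1 \right)}}{63935} = \frac{-4 + \left(3 - 8\right) \left(- \frac{5}{3}\right)}{63935} = \left(-4 + \left(3 - 8\right) \left(- \frac{5}{3}\right)\right) \frac{1}{63935} = \left(-4 - - \frac{25}{3}\right) \frac{1}{63935} = \left(-4 + \frac{25}{3}\right) \frac{1}{63935} = \frac{13}{3} \cdot \frac{1}{63935} = \frac{13}{191805}$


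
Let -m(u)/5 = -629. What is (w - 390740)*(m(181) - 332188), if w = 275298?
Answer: 37985382006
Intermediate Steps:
m(u) = 3145 (m(u) = -5*(-629) = 3145)
(w - 390740)*(m(181) - 332188) = (275298 - 390740)*(3145 - 332188) = -115442*(-329043) = 37985382006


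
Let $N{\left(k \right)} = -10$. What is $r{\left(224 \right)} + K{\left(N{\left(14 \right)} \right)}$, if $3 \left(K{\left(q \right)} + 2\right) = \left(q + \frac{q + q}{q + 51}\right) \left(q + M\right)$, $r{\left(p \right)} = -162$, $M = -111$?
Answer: $\frac{31858}{123} \approx 259.01$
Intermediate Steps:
$K{\left(q \right)} = -2 + \frac{\left(-111 + q\right) \left(q + \frac{2 q}{51 + q}\right)}{3}$ ($K{\left(q \right)} = -2 + \frac{\left(q + \frac{q + q}{q + 51}\right) \left(q - 111\right)}{3} = -2 + \frac{\left(q + \frac{2 q}{51 + q}\right) \left(-111 + q\right)}{3} = -2 + \frac{\left(-111 + q\right) \left(q + \frac{2 q}{51 + q}\right)}{3}$)
$r{\left(224 \right)} + K{\left(N{\left(14 \right)} \right)} = -162 + \frac{-306 + \left(-10\right)^{3} - -58890 - 58 \left(-10\right)^{2}}{3 \left(51 - 10\right)} = -162 + \frac{-306 - 1000 + 58890 - 5800}{3 \cdot 41} = -162 + \frac{1}{3} \cdot \frac{1}{41} \left(-306 - 1000 + 58890 - 5800\right) = -162 + \frac{1}{3} \cdot \frac{1}{41} \cdot 51784 = -162 + \frac{51784}{123} = \frac{31858}{123}$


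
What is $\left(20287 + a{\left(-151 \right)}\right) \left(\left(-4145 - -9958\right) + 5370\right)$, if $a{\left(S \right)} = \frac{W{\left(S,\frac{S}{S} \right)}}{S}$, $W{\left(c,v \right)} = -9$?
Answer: $\frac{34257398318}{151} \approx 2.2687 \cdot 10^{8}$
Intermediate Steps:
$a{\left(S \right)} = - \frac{9}{S}$
$\left(20287 + a{\left(-151 \right)}\right) \left(\left(-4145 - -9958\right) + 5370\right) = \left(20287 - \frac{9}{-151}\right) \left(\left(-4145 - -9958\right) + 5370\right) = \left(20287 - - \frac{9}{151}\right) \left(\left(-4145 + 9958\right) + 5370\right) = \left(20287 + \frac{9}{151}\right) \left(5813 + 5370\right) = \frac{3063346}{151} \cdot 11183 = \frac{34257398318}{151}$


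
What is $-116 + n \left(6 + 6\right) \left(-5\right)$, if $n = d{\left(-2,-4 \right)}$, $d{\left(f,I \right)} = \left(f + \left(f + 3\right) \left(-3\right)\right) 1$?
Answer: $184$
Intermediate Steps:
$d{\left(f,I \right)} = -9 - 2 f$ ($d{\left(f,I \right)} = \left(f + \left(3 + f\right) \left(-3\right)\right) 1 = \left(f - \left(9 + 3 f\right)\right) 1 = \left(-9 - 2 f\right) 1 = -9 - 2 f$)
$n = -5$ ($n = -9 - -4 = -9 + 4 = -5$)
$-116 + n \left(6 + 6\right) \left(-5\right) = -116 - 5 \left(6 + 6\right) \left(-5\right) = -116 - 5 \cdot 12 \left(-5\right) = -116 - -300 = -116 + 300 = 184$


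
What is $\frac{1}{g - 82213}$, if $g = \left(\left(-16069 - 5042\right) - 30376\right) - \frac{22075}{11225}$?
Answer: $- \frac{449}{60032183} \approx -7.4793 \cdot 10^{-6}$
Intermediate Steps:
$g = - \frac{23118546}{449}$ ($g = \left(\left(-16069 - 5042\right) - 30376\right) - \frac{883}{449} = \left(-21111 - 30376\right) - \frac{883}{449} = -51487 - \frac{883}{449} = - \frac{23118546}{449} \approx -51489.0$)
$\frac{1}{g - 82213} = \frac{1}{- \frac{23118546}{449} - 82213} = \frac{1}{- \frac{60032183}{449}} = - \frac{449}{60032183}$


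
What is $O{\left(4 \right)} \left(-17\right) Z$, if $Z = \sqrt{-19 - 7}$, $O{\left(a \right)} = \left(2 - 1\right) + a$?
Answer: $- 85 i \sqrt{26} \approx - 433.42 i$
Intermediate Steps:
$O{\left(a \right)} = 1 + a$ ($O{\left(a \right)} = \left(2 - 1\right) + a = 1 + a$)
$Z = i \sqrt{26}$ ($Z = \sqrt{-26} = i \sqrt{26} \approx 5.099 i$)
$O{\left(4 \right)} \left(-17\right) Z = \left(1 + 4\right) \left(-17\right) i \sqrt{26} = 5 \left(-17\right) i \sqrt{26} = - 85 i \sqrt{26}$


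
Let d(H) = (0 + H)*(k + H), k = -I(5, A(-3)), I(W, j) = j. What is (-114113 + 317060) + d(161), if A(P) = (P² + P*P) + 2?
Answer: 225648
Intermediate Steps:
A(P) = 2 + 2*P² (A(P) = (P² + P²) + 2 = 2*P² + 2 = 2 + 2*P²)
k = -20 (k = -(2 + 2*(-3)²) = -(2 + 2*9) = -(2 + 18) = -1*20 = -20)
d(H) = H*(-20 + H) (d(H) = (0 + H)*(-20 + H) = H*(-20 + H))
(-114113 + 317060) + d(161) = (-114113 + 317060) + 161*(-20 + 161) = 202947 + 161*141 = 202947 + 22701 = 225648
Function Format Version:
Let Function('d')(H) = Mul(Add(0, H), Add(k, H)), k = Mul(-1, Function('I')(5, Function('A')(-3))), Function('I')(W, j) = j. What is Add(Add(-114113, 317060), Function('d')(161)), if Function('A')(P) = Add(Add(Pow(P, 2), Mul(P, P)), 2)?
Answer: 225648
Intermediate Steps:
Function('A')(P) = Add(2, Mul(2, Pow(P, 2))) (Function('A')(P) = Add(Add(Pow(P, 2), Pow(P, 2)), 2) = Add(Mul(2, Pow(P, 2)), 2) = Add(2, Mul(2, Pow(P, 2))))
k = -20 (k = Mul(-1, Add(2, Mul(2, Pow(-3, 2)))) = Mul(-1, Add(2, Mul(2, 9))) = Mul(-1, Add(2, 18)) = Mul(-1, 20) = -20)
Function('d')(H) = Mul(H, Add(-20, H)) (Function('d')(H) = Mul(Add(0, H), Add(-20, H)) = Mul(H, Add(-20, H)))
Add(Add(-114113, 317060), Function('d')(161)) = Add(Add(-114113, 317060), Mul(161, Add(-20, 161))) = Add(202947, Mul(161, 141)) = Add(202947, 22701) = 225648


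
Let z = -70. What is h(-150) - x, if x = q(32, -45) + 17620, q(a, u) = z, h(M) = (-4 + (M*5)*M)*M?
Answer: -16891950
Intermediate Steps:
h(M) = M*(-4 + 5*M**2) (h(M) = (-4 + (5*M)*M)*M = (-4 + 5*M**2)*M = M*(-4 + 5*M**2))
q(a, u) = -70
x = 17550 (x = -70 + 17620 = 17550)
h(-150) - x = -150*(-4 + 5*(-150)**2) - 1*17550 = -150*(-4 + 5*22500) - 17550 = -150*(-4 + 112500) - 17550 = -150*112496 - 17550 = -16874400 - 17550 = -16891950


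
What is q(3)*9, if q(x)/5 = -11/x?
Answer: -165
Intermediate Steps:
q(x) = -55/x (q(x) = 5*(-11/x) = -55/x)
q(3)*9 = -55/3*9 = -165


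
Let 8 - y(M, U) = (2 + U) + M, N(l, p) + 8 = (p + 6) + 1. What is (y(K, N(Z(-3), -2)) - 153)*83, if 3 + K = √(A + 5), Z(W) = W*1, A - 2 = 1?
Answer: -11703 - 166*√2 ≈ -11938.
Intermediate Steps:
A = 3 (A = 2 + 1 = 3)
Z(W) = W
K = -3 + 2*√2 (K = -3 + √(3 + 5) = -3 + √8 = -3 + 2*√2 ≈ -0.17157)
N(l, p) = -1 + p (N(l, p) = -8 + ((p + 6) + 1) = -8 + ((6 + p) + 1) = -8 + (7 + p) = -1 + p)
y(M, U) = 6 - M - U (y(M, U) = 8 - ((2 + U) + M) = 8 - (2 + M + U) = 8 + (-2 - M - U) = 6 - M - U)
(y(K, N(Z(-3), -2)) - 153)*83 = ((6 - (-3 + 2*√2) - (-1 - 2)) - 153)*83 = ((6 + (3 - 2*√2) - 1*(-3)) - 153)*83 = ((6 + (3 - 2*√2) + 3) - 153)*83 = ((12 - 2*√2) - 153)*83 = (-141 - 2*√2)*83 = -11703 - 166*√2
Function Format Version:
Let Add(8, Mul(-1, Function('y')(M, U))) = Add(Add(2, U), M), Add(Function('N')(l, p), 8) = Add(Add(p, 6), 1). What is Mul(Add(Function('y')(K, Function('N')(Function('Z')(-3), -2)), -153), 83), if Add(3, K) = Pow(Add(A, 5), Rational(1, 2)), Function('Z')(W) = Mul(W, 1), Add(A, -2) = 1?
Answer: Add(-11703, Mul(-166, Pow(2, Rational(1, 2)))) ≈ -11938.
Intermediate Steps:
A = 3 (A = Add(2, 1) = 3)
Function('Z')(W) = W
K = Add(-3, Mul(2, Pow(2, Rational(1, 2)))) (K = Add(-3, Pow(Add(3, 5), Rational(1, 2))) = Add(-3, Pow(8, Rational(1, 2))) = Add(-3, Mul(2, Pow(2, Rational(1, 2)))) ≈ -0.17157)
Function('N')(l, p) = Add(-1, p) (Function('N')(l, p) = Add(-8, Add(Add(p, 6), 1)) = Add(-8, Add(Add(6, p), 1)) = Add(-8, Add(7, p)) = Add(-1, p))
Function('y')(M, U) = Add(6, Mul(-1, M), Mul(-1, U)) (Function('y')(M, U) = Add(8, Mul(-1, Add(Add(2, U), M))) = Add(8, Mul(-1, Add(2, M, U))) = Add(8, Add(-2, Mul(-1, M), Mul(-1, U))) = Add(6, Mul(-1, M), Mul(-1, U)))
Mul(Add(Function('y')(K, Function('N')(Function('Z')(-3), -2)), -153), 83) = Mul(Add(Add(6, Mul(-1, Add(-3, Mul(2, Pow(2, Rational(1, 2))))), Mul(-1, Add(-1, -2))), -153), 83) = Mul(Add(Add(6, Add(3, Mul(-2, Pow(2, Rational(1, 2)))), Mul(-1, -3)), -153), 83) = Mul(Add(Add(6, Add(3, Mul(-2, Pow(2, Rational(1, 2)))), 3), -153), 83) = Mul(Add(Add(12, Mul(-2, Pow(2, Rational(1, 2)))), -153), 83) = Mul(Add(-141, Mul(-2, Pow(2, Rational(1, 2)))), 83) = Add(-11703, Mul(-166, Pow(2, Rational(1, 2))))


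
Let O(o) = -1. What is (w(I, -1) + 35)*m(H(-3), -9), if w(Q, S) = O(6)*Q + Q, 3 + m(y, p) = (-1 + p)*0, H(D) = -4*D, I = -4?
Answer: -105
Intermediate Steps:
m(y, p) = -3 (m(y, p) = -3 + (-1 + p)*0 = -3 + 0 = -3)
w(Q, S) = 0 (w(Q, S) = -Q + Q = 0)
(w(I, -1) + 35)*m(H(-3), -9) = (0 + 35)*(-3) = 35*(-3) = -105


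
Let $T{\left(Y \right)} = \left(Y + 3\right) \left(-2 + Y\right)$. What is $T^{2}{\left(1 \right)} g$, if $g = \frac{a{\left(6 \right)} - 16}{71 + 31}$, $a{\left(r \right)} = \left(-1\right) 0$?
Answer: $- \frac{128}{51} \approx -2.5098$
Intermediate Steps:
$a{\left(r \right)} = 0$
$T{\left(Y \right)} = \left(-2 + Y\right) \left(3 + Y\right)$ ($T{\left(Y \right)} = \left(3 + Y\right) \left(-2 + Y\right) = \left(-2 + Y\right) \left(3 + Y\right)$)
$g = - \frac{8}{51}$ ($g = \frac{0 - 16}{71 + 31} = - \frac{16}{102} = \left(-16\right) \frac{1}{102} = - \frac{8}{51} \approx -0.15686$)
$T^{2}{\left(1 \right)} g = \left(-6 + 1 + 1^{2}\right)^{2} \left(- \frac{8}{51}\right) = \left(-6 + 1 + 1\right)^{2} \left(- \frac{8}{51}\right) = \left(-4\right)^{2} \left(- \frac{8}{51}\right) = 16 \left(- \frac{8}{51}\right) = - \frac{128}{51}$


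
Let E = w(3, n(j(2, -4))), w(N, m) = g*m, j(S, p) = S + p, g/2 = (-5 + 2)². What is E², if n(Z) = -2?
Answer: 1296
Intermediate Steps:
g = 18 (g = 2*(-5 + 2)² = 2*(-3)² = 2*9 = 18)
w(N, m) = 18*m
E = -36 (E = 18*(-2) = -36)
E² = (-36)² = 1296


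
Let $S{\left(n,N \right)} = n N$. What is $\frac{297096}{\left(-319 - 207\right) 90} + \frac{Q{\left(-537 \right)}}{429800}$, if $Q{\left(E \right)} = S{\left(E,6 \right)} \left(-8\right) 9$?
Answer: $- \frac{243145288}{42389025} \approx -5.736$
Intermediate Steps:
$S{\left(n,N \right)} = N n$
$Q{\left(E \right)} = - 432 E$ ($Q{\left(E \right)} = 6 E \left(-8\right) 9 = - 48 E 9 = - 432 E$)
$\frac{297096}{\left(-319 - 207\right) 90} + \frac{Q{\left(-537 \right)}}{429800} = \frac{297096}{\left(-319 - 207\right) 90} + \frac{\left(-432\right) \left(-537\right)}{429800} = \frac{297096}{\left(-526\right) 90} + 231984 \cdot \frac{1}{429800} = \frac{297096}{-47340} + \frac{28998}{53725} = 297096 \left(- \frac{1}{47340}\right) + \frac{28998}{53725} = - \frac{24758}{3945} + \frac{28998}{53725} = - \frac{243145288}{42389025}$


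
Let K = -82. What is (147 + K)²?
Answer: 4225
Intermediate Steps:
(147 + K)² = (147 - 82)² = 65² = 4225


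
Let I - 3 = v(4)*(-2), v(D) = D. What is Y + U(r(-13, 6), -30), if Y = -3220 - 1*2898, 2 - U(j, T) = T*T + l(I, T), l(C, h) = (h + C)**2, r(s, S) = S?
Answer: -8241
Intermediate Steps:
I = -5 (I = 3 + 4*(-2) = 3 - 8 = -5)
l(C, h) = (C + h)**2
U(j, T) = 2 - T**2 - (-5 + T)**2 (U(j, T) = 2 - (T*T + (-5 + T)**2) = 2 - (T**2 + (-5 + T)**2) = 2 + (-T**2 - (-5 + T)**2) = 2 - T**2 - (-5 + T)**2)
Y = -6118 (Y = -3220 - 2898 = -6118)
Y + U(r(-13, 6), -30) = -6118 + (2 - 1*(-30)**2 - (-5 - 30)**2) = -6118 + (2 - 1*900 - 1*(-35)**2) = -6118 + (2 - 900 - 1*1225) = -6118 + (2 - 900 - 1225) = -6118 - 2123 = -8241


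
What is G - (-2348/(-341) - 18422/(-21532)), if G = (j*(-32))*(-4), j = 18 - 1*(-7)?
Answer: 11719439681/3671206 ≈ 3192.3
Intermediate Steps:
j = 25 (j = 18 + 7 = 25)
G = 3200 (G = (25*(-32))*(-4) = -800*(-4) = 3200)
G - (-2348/(-341) - 18422/(-21532)) = 3200 - (-2348/(-341) - 18422/(-21532)) = 3200 - (-2348*(-1/341) - 18422*(-1/21532)) = 3200 - (2348/341 + 9211/10766) = 3200 - 1*28419519/3671206 = 3200 - 28419519/3671206 = 11719439681/3671206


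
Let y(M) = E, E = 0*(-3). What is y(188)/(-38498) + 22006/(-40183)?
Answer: -22006/40183 ≈ -0.54764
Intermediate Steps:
E = 0
y(M) = 0
y(188)/(-38498) + 22006/(-40183) = 0/(-38498) + 22006/(-40183) = 0*(-1/38498) + 22006*(-1/40183) = 0 - 22006/40183 = -22006/40183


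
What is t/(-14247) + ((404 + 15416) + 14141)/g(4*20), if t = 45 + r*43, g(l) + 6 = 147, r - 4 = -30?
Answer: 142335220/669609 ≈ 212.56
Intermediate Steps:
r = -26 (r = 4 - 30 = -26)
g(l) = 141 (g(l) = -6 + 147 = 141)
t = -1073 (t = 45 - 26*43 = 45 - 1118 = -1073)
t/(-14247) + ((404 + 15416) + 14141)/g(4*20) = -1073/(-14247) + ((404 + 15416) + 14141)/141 = -1073*(-1/14247) + (15820 + 14141)*(1/141) = 1073/14247 + 29961*(1/141) = 1073/14247 + 9987/47 = 142335220/669609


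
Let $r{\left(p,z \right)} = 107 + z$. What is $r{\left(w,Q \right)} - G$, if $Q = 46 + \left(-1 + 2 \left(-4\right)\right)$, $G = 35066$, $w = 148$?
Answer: $-34922$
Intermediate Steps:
$Q = 37$ ($Q = 46 - 9 = 37$)
$r{\left(w,Q \right)} - G = \left(107 + 37\right) - 35066 = 144 - 35066 = -34922$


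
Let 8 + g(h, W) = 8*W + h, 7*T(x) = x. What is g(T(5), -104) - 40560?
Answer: -289795/7 ≈ -41399.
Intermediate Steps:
T(x) = x/7
g(h, W) = -8 + h + 8*W (g(h, W) = -8 + (8*W + h) = -8 + (h + 8*W) = -8 + h + 8*W)
g(T(5), -104) - 40560 = (-8 + (⅐)*5 + 8*(-104)) - 40560 = (-8 + 5/7 - 832) - 40560 = -5875/7 - 40560 = -289795/7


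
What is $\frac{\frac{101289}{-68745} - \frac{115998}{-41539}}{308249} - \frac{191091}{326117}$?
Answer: $- \frac{56067944732125132094}{95686575869741417605} \approx -0.58595$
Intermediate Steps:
$\frac{\frac{101289}{-68745} - \frac{115998}{-41539}}{308249} - \frac{191091}{326117} = \left(101289 \left(- \frac{1}{68745}\right) - - \frac{115998}{41539}\right) \frac{1}{308249} - \frac{191091}{326117} = \left(- \frac{33763}{22915} + \frac{115998}{41539}\right) \frac{1}{308249} - \frac{191091}{326117} = \frac{1255612913}{951866185} \cdot \frac{1}{308249} - \frac{191091}{326117} = \frac{1255612913}{293411799660065} - \frac{191091}{326117} = - \frac{56067944732125132094}{95686575869741417605}$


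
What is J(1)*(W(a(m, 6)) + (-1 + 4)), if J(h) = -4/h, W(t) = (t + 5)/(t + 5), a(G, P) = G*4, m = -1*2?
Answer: -16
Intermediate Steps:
m = -2
a(G, P) = 4*G
W(t) = 1 (W(t) = (5 + t)/(5 + t) = 1)
J(1)*(W(a(m, 6)) + (-1 + 4)) = (-4/1)*(1 + (-1 + 4)) = (-4*1)*(1 + 3) = -4*4 = -16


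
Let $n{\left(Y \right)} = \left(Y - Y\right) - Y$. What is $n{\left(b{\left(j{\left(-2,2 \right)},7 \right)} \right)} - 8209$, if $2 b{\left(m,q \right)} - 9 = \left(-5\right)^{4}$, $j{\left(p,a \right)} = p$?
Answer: $-8526$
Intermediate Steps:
$b{\left(m,q \right)} = 317$ ($b{\left(m,q \right)} = \frac{9}{2} + \frac{\left(-5\right)^{4}}{2} = \frac{9}{2} + \frac{1}{2} \cdot 625 = \frac{9}{2} + \frac{625}{2} = 317$)
$n{\left(Y \right)} = - Y$ ($n{\left(Y \right)} = 0 - Y = - Y$)
$n{\left(b{\left(j{\left(-2,2 \right)},7 \right)} \right)} - 8209 = \left(-1\right) 317 - 8209 = -317 - 8209 = -8526$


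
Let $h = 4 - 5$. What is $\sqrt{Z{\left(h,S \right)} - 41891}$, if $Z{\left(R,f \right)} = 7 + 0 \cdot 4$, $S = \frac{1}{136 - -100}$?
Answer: $2 i \sqrt{10471} \approx 204.66 i$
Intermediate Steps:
$S = \frac{1}{236}$ ($S = \frac{1}{136 + 100} = \frac{1}{236} \approx 0.0042373$)
$h = -1$ ($h = 4 - 5 = -1$)
$Z{\left(R,f \right)} = 7$ ($Z{\left(R,f \right)} = 7 + 0 = 7$)
$\sqrt{Z{\left(h,S \right)} - 41891} = \sqrt{7 - 41891} = \sqrt{-41884} = 2 i \sqrt{10471}$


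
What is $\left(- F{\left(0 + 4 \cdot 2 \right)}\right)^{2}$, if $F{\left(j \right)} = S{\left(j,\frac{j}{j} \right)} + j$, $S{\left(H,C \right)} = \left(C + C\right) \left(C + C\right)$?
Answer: $144$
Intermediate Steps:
$S{\left(H,C \right)} = 4 C^{2}$ ($S{\left(H,C \right)} = 2 C 2 C = 4 C^{2}$)
$F{\left(j \right)} = 4 + j$ ($F{\left(j \right)} = 4 \left(\frac{j}{j}\right)^{2} + j = 4 \cdot 1^{2} + j = 4 \cdot 1 + j = 4 + j$)
$\left(- F{\left(0 + 4 \cdot 2 \right)}\right)^{2} = \left(- (4 + \left(0 + 4 \cdot 2\right))\right)^{2} = \left(- (4 + \left(0 + 8\right))\right)^{2} = \left(- (4 + 8)\right)^{2} = \left(\left(-1\right) 12\right)^{2} = \left(-12\right)^{2} = 144$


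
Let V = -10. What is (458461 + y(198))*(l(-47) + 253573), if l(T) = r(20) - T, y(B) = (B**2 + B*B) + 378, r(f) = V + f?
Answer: 136261956610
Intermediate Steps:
r(f) = -10 + f
y(B) = 378 + 2*B**2 (y(B) = (B**2 + B**2) + 378 = 2*B**2 + 378 = 378 + 2*B**2)
l(T) = 10 - T (l(T) = (-10 + 20) - T = 10 - T)
(458461 + y(198))*(l(-47) + 253573) = (458461 + (378 + 2*198**2))*((10 - 1*(-47)) + 253573) = (458461 + (378 + 2*39204))*((10 + 47) + 253573) = (458461 + (378 + 78408))*(57 + 253573) = (458461 + 78786)*253630 = 537247*253630 = 136261956610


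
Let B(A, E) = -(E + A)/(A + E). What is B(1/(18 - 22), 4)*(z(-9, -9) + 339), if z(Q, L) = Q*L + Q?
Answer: -411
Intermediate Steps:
z(Q, L) = Q + L*Q (z(Q, L) = L*Q + Q = Q + L*Q)
B(A, E) = -1 (B(A, E) = -(A + E)/(A + E) = -1*1 = -1)
B(1/(18 - 22), 4)*(z(-9, -9) + 339) = -(-9*(1 - 9) + 339) = -(-9*(-8) + 339) = -(72 + 339) = -1*411 = -411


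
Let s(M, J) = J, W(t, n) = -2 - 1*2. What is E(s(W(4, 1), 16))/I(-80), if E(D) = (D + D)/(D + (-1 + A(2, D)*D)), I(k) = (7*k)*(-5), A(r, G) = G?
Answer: 2/47425 ≈ 4.2172e-5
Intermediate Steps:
W(t, n) = -4 (W(t, n) = -2 - 2 = -4)
I(k) = -35*k
E(D) = 2*D/(-1 + D + D²) (E(D) = (D + D)/(D + (-1 + D*D)) = (2*D)/(D + (-1 + D²)) = (2*D)/(-1 + D + D²) = 2*D/(-1 + D + D²))
E(s(W(4, 1), 16))/I(-80) = (2*16/(-1 + 16 + 16²))/((-35*(-80))) = (2*16/(-1 + 16 + 256))/2800 = (2*16/271)*(1/2800) = (2*16*(1/271))*(1/2800) = (32/271)*(1/2800) = 2/47425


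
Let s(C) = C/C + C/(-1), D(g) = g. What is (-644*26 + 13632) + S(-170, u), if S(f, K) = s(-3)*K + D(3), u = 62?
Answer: -2861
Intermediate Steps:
s(C) = 1 - C (s(C) = 1 + C*(-1) = 1 - C)
S(f, K) = 3 + 4*K (S(f, K) = (1 - 1*(-3))*K + 3 = (1 + 3)*K + 3 = 4*K + 3 = 3 + 4*K)
(-644*26 + 13632) + S(-170, u) = (-644*26 + 13632) + (3 + 4*62) = (-16744 + 13632) + (3 + 248) = -3112 + 251 = -2861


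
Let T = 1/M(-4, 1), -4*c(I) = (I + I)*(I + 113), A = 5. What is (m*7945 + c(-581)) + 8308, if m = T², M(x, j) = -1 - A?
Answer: -4587311/36 ≈ -1.2743e+5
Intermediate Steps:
M(x, j) = -6 (M(x, j) = -1 - 1*5 = -1 - 5 = -6)
c(I) = -I*(113 + I)/2 (c(I) = -(I + I)*(I + 113)/4 = -2*I*(113 + I)/4 = -I*(113 + I)/2)
T = -⅙ (T = 1/(-6) = -⅙ ≈ -0.16667)
m = 1/36 (m = (-⅙)² = 1/36 ≈ 0.027778)
(m*7945 + c(-581)) + 8308 = ((1/36)*7945 - ½*(-581)*(113 - 581)) + 8308 = (7945/36 - ½*(-581)*(-468)) + 8308 = (7945/36 - 135954) + 8308 = -4886399/36 + 8308 = -4587311/36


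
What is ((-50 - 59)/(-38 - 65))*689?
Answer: 75101/103 ≈ 729.14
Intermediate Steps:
((-50 - 59)/(-38 - 65))*689 = -109/(-103)*689 = -109*(-1/103)*689 = (109/103)*689 = 75101/103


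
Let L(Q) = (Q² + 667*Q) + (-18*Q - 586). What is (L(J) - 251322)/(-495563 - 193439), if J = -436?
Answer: 172388/344501 ≈ 0.50040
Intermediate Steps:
L(Q) = -586 + Q² + 649*Q (L(Q) = (Q² + 667*Q) + (-586 - 18*Q) = -586 + Q² + 649*Q)
(L(J) - 251322)/(-495563 - 193439) = ((-586 + (-436)² + 649*(-436)) - 251322)/(-495563 - 193439) = ((-586 + 190096 - 282964) - 251322)/(-689002) = (-93454 - 251322)*(-1/689002) = -344776*(-1/689002) = 172388/344501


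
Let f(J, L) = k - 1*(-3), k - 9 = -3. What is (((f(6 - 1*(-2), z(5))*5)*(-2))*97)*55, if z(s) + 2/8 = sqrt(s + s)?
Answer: -480150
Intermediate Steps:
k = 6 (k = 9 - 3 = 6)
z(s) = -1/4 + sqrt(2)*sqrt(s) (z(s) = -1/4 + sqrt(s + s) = -1/4 + sqrt(2*s) = -1/4 + sqrt(2)*sqrt(s))
f(J, L) = 9 (f(J, L) = 6 - 1*(-3) = 6 + 3 = 9)
(((f(6 - 1*(-2), z(5))*5)*(-2))*97)*55 = (((9*5)*(-2))*97)*55 = ((45*(-2))*97)*55 = -90*97*55 = -8730*55 = -480150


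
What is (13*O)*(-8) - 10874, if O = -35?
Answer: -7234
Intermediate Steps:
(13*O)*(-8) - 10874 = (13*(-35))*(-8) - 10874 = -455*(-8) - 10874 = 3640 - 10874 = -7234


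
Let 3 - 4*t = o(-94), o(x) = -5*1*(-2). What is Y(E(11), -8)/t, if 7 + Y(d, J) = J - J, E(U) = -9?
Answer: 4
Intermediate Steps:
Y(d, J) = -7 (Y(d, J) = -7 + (J - J) = -7 + 0 = -7)
o(x) = 10 (o(x) = -5*(-2) = 10)
t = -7/4 (t = ¾ - ¼*10 = ¾ - 5/2 = -7/4 ≈ -1.7500)
Y(E(11), -8)/t = -7/(-7/4) = -7*(-4/7) = 4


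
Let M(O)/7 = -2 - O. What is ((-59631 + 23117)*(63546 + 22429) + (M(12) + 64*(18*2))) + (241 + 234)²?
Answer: -3139063319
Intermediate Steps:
M(O) = -14 - 7*O (M(O) = 7*(-2 - O) = -14 - 7*O)
((-59631 + 23117)*(63546 + 22429) + (M(12) + 64*(18*2))) + (241 + 234)² = ((-59631 + 23117)*(63546 + 22429) + ((-14 - 7*12) + 64*(18*2))) + (241 + 234)² = (-36514*85975 + ((-14 - 84) + 64*36)) + 475² = (-3139291150 + (-98 + 2304)) + 225625 = (-3139291150 + 2206) + 225625 = -3139288944 + 225625 = -3139063319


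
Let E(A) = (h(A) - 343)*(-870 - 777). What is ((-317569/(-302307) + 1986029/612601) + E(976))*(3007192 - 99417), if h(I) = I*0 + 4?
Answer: 300665321239396090165825/185193570507 ≈ 1.6235e+12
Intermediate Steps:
h(I) = 4 (h(I) = 0 + 4 = 4)
E(A) = 558333 (E(A) = (4 - 343)*(-870 - 777) = -339*(-1647) = 558333)
((-317569/(-302307) + 1986029/612601) + E(976))*(3007192 - 99417) = ((-317569/(-302307) + 1986029/612601) + 558333)*(3007192 - 99417) = ((-317569*(-1/302307) + 1986029*(1/612601)) + 558333)*2907775 = ((317569/302307 + 1986029/612601) + 558333)*2907775 = (794933555872/185193570507 + 558333)*2907775 = (103400476735440703/185193570507)*2907775 = 300665321239396090165825/185193570507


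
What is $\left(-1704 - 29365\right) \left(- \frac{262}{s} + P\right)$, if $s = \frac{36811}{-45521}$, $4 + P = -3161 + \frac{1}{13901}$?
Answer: $\frac{344787846656198}{3906181} \approx 8.8267 \cdot 10^{7}$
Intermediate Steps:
$P = - \frac{43996664}{13901}$ ($P = -4 - \left(3161 - \frac{1}{13901}\right) = -4 + \left(-3161 + \frac{1}{13901}\right) = -4 - \frac{43941060}{13901} = - \frac{43996664}{13901} \approx -3165.0$)
$s = - \frac{36811}{45521}$ ($s = 36811 \left(- \frac{1}{45521}\right) = - \frac{36811}{45521} \approx -0.80866$)
$\left(-1704 - 29365\right) \left(- \frac{262}{s} + P\right) = \left(-1704 - 29365\right) \left(- \frac{262}{- \frac{36811}{45521}} - \frac{43996664}{13901}\right) = - 31069 \left(\left(-262\right) \left(- \frac{45521}{36811}\right) - \frac{43996664}{13901}\right) = - 31069 \left(\frac{91042}{281} - \frac{43996664}{13901}\right) = \left(-31069\right) \left(- \frac{11097487742}{3906181}\right) = \frac{344787846656198}{3906181}$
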